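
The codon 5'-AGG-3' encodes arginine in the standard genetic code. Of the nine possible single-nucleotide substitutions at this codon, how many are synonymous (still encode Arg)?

2

Position 1: CGG → 1 synonymous.
Position 2: none → 0 synonymous.
Position 3: AGA → 1 synonymous.
Total: 1 + 0 + 1 = 2.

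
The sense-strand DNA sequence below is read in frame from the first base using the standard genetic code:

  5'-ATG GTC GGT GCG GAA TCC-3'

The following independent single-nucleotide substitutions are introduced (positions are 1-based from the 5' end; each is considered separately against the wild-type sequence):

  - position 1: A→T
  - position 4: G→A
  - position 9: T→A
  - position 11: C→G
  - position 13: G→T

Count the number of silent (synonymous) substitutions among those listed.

1

Codon 1: ATG (Met) → TTG (Leu) — missense.
Codon 2: GTC (Val) → ATC (Ile) — missense.
Codon 3: GGT (Gly) → GGA (Gly) — synonymous.
Codon 4: GCG (Ala) → GGG (Gly) — missense.
Codon 5: GAA (Glu) → TAA (Stop) — nonsense.
Synonymous: 1 of 5.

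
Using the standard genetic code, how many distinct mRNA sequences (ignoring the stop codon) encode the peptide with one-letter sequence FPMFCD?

64

Phe: 2 codons.
Pro: 4 codons.
Met: 1 codon.
Phe: 2 codons.
Cys: 2 codons.
Asp: 2 codons.
2 × 4 × 1 × 2 × 2 × 2 = 64.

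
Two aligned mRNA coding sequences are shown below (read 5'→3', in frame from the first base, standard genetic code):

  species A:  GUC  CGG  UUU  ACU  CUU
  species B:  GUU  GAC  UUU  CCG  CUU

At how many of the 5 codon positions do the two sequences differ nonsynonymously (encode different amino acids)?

2

Codon 1: GUC Val / GUU Val — synonymous.
Codon 2: CGG Arg / GAC Asp — nonsynonymous.
Codon 3: UUU Phe / UUU Phe — identical.
Codon 4: ACU Thr / CCG Pro — nonsynonymous.
Codon 5: CUU Leu / CUU Leu — identical.
Nonsynonymous differences: 2.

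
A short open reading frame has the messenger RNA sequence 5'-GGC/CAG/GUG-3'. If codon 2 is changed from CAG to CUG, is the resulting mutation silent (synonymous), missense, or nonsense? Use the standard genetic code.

Position 5 falls in codon 2: CAG → Gln.
After the substitution the codon is CUG → Leu.
Gln ≠ Leu, so this is a missense mutation.

missense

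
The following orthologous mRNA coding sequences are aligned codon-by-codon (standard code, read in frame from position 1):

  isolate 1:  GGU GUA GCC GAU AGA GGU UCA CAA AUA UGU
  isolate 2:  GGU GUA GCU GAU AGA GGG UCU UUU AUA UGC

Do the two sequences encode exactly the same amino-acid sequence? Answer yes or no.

no

Codon 1: GGU Gly / GGU Gly — identical.
Codon 2: GUA Val / GUA Val — identical.
Codon 3: GCC Ala / GCU Ala — synonymous.
Codon 4: GAU Asp / GAU Asp — identical.
Codon 5: AGA Arg / AGA Arg — identical.
Codon 6: GGU Gly / GGG Gly — synonymous.
Codon 7: UCA Ser / UCU Ser — synonymous.
Codon 8: CAA Gln / UUU Phe — nonsynonymous.
Codon 9: AUA Ile / AUA Ile — identical.
Codon 10: UGU Cys / UGC Cys — synonymous.
Nonsynonymous differences: 1 → different protein.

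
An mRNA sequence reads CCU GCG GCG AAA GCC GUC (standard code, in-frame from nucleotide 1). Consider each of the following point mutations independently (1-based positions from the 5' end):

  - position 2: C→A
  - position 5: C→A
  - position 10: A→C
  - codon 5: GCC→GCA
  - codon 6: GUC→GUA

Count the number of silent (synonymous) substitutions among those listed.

Codon 1: CCU (Pro) → CAU (His) — missense.
Codon 2: GCG (Ala) → GAG (Glu) — missense.
Codon 4: AAA (Lys) → CAA (Gln) — missense.
Codon 5: GCC (Ala) → GCA (Ala) — synonymous.
Codon 6: GUC (Val) → GUA (Val) — synonymous.
Synonymous: 2 of 5.

2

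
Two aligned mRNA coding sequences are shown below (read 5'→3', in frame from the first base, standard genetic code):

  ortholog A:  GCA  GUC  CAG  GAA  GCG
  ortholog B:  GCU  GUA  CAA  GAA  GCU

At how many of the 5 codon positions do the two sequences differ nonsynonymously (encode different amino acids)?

0

Codon 1: GCA Ala / GCU Ala — synonymous.
Codon 2: GUC Val / GUA Val — synonymous.
Codon 3: CAG Gln / CAA Gln — synonymous.
Codon 4: GAA Glu / GAA Glu — identical.
Codon 5: GCG Ala / GCU Ala — synonymous.
Nonsynonymous differences: 0.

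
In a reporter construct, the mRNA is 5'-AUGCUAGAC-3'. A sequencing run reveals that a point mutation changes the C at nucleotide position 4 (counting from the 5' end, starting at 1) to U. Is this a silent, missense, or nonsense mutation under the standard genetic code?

silent

Position 4 falls in codon 2: CUA → Leu.
After the substitution the codon is UUA → Leu.
Both encode Leu, so the change is synonymous.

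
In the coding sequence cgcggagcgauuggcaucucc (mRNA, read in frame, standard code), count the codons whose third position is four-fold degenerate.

5

Codon 1 CGC (Arg): third position 4-fold.
Codon 2 GGA (Gly): third position 4-fold.
Codon 3 GCG (Ala): third position 4-fold.
Codon 4 AUU (Ile): third position 3-fold.
Codon 5 GGC (Gly): third position 4-fold.
Codon 6 AUC (Ile): third position 3-fold.
Codon 7 UCC (Ser): third position 4-fold.
Four-fold degenerate third positions: 5.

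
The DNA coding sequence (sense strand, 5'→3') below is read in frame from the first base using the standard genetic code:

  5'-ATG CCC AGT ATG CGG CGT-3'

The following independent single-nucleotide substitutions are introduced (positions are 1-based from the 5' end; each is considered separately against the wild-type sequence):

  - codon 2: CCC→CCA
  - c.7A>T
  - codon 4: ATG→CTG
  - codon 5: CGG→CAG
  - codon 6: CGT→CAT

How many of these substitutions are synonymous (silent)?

1

Codon 2: CCC (Pro) → CCA (Pro) — synonymous.
Codon 3: AGT (Ser) → TGT (Cys) — missense.
Codon 4: ATG (Met) → CTG (Leu) — missense.
Codon 5: CGG (Arg) → CAG (Gln) — missense.
Codon 6: CGT (Arg) → CAT (His) — missense.
Synonymous: 1 of 5.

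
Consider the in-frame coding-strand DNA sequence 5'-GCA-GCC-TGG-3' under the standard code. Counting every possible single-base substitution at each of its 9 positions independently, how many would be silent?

Codon 1 (GCA, Ala): 3 synonymous substitutions.
Codon 2 (GCC, Ala): 3 synonymous substitutions.
Codon 3 (TGG, Trp): 0 synonymous substitutions.
Total: 3 + 3 + 0 = 6.

6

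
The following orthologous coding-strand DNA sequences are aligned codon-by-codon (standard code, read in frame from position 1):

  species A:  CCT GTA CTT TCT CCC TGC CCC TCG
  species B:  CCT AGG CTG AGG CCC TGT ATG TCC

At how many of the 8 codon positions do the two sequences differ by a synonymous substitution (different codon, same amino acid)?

Codon 1: CCT Pro / CCT Pro — identical.
Codon 2: GTA Val / AGG Arg — nonsynonymous.
Codon 3: CTT Leu / CTG Leu — synonymous.
Codon 4: TCT Ser / AGG Arg — nonsynonymous.
Codon 5: CCC Pro / CCC Pro — identical.
Codon 6: TGC Cys / TGT Cys — synonymous.
Codon 7: CCC Pro / ATG Met — nonsynonymous.
Codon 8: TCG Ser / TCC Ser — synonymous.
Synonymous differences: 3.

3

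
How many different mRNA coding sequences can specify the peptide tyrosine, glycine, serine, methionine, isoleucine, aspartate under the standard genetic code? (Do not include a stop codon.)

Tyr: 2 codons.
Gly: 4 codons.
Ser: 6 codons.
Met: 1 codon.
Ile: 3 codons.
Asp: 2 codons.
2 × 4 × 6 × 1 × 3 × 2 = 288.

288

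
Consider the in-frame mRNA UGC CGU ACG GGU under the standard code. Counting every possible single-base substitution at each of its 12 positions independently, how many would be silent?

10

Codon 1 (UGC, Cys): 1 synonymous substitution.
Codon 2 (CGU, Arg): 3 synonymous substitutions.
Codon 3 (ACG, Thr): 3 synonymous substitutions.
Codon 4 (GGU, Gly): 3 synonymous substitutions.
Total: 1 + 3 + 3 + 3 = 10.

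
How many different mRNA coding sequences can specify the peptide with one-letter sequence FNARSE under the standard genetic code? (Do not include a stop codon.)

Phe: 2 codons.
Asn: 2 codons.
Ala: 4 codons.
Arg: 6 codons.
Ser: 6 codons.
Glu: 2 codons.
2 × 2 × 4 × 6 × 6 × 2 = 1152.

1152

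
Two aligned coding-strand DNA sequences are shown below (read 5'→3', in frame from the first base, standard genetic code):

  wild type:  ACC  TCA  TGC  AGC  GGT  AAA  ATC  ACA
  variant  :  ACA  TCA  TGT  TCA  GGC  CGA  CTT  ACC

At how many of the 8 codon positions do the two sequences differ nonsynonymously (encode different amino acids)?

Codon 1: ACC Thr / ACA Thr — synonymous.
Codon 2: TCA Ser / TCA Ser — identical.
Codon 3: TGC Cys / TGT Cys — synonymous.
Codon 4: AGC Ser / TCA Ser — synonymous.
Codon 5: GGT Gly / GGC Gly — synonymous.
Codon 6: AAA Lys / CGA Arg — nonsynonymous.
Codon 7: ATC Ile / CTT Leu — nonsynonymous.
Codon 8: ACA Thr / ACC Thr — synonymous.
Nonsynonymous differences: 2.

2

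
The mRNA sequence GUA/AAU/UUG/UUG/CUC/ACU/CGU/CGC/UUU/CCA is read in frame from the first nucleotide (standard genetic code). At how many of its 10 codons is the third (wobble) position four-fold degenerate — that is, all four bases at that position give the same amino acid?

6

Codon 1 GUA (Val): third position 4-fold.
Codon 2 AAU (Asn): third position 2-fold.
Codon 3 UUG (Leu): third position 2-fold.
Codon 4 UUG (Leu): third position 2-fold.
Codon 5 CUC (Leu): third position 4-fold.
Codon 6 ACU (Thr): third position 4-fold.
Codon 7 CGU (Arg): third position 4-fold.
Codon 8 CGC (Arg): third position 4-fold.
Codon 9 UUU (Phe): third position 2-fold.
Codon 10 CCA (Pro): third position 4-fold.
Four-fold degenerate third positions: 6.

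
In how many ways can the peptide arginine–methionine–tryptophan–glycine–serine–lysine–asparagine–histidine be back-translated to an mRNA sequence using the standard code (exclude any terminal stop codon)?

Arg: 6 codons.
Met: 1 codon.
Trp: 1 codon.
Gly: 4 codons.
Ser: 6 codons.
Lys: 2 codons.
Asn: 2 codons.
His: 2 codons.
6 × 1 × 1 × 4 × 6 × 2 × 2 × 2 = 1152.

1152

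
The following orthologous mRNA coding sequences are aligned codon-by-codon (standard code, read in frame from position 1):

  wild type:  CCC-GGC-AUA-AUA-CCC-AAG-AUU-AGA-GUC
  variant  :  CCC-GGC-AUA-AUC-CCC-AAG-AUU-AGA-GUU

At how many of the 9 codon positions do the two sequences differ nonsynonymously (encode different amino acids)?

Codon 1: CCC Pro / CCC Pro — identical.
Codon 2: GGC Gly / GGC Gly — identical.
Codon 3: AUA Ile / AUA Ile — identical.
Codon 4: AUA Ile / AUC Ile — synonymous.
Codon 5: CCC Pro / CCC Pro — identical.
Codon 6: AAG Lys / AAG Lys — identical.
Codon 7: AUU Ile / AUU Ile — identical.
Codon 8: AGA Arg / AGA Arg — identical.
Codon 9: GUC Val / GUU Val — synonymous.
Nonsynonymous differences: 0.

0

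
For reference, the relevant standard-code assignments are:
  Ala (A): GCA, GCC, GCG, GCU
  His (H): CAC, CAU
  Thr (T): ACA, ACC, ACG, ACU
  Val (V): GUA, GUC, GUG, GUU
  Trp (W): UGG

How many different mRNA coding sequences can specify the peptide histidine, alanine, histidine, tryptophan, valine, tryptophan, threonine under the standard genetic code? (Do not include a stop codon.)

256

His: 2 codons.
Ala: 4 codons.
His: 2 codons.
Trp: 1 codon.
Val: 4 codons.
Trp: 1 codon.
Thr: 4 codons.
2 × 4 × 2 × 1 × 4 × 1 × 4 = 256.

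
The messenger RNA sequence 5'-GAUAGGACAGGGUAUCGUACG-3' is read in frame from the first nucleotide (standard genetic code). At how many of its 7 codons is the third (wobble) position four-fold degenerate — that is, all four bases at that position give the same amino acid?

4

Codon 1 GAU (Asp): third position 2-fold.
Codon 2 AGG (Arg): third position 2-fold.
Codon 3 ACA (Thr): third position 4-fold.
Codon 4 GGG (Gly): third position 4-fold.
Codon 5 UAU (Tyr): third position 2-fold.
Codon 6 CGU (Arg): third position 4-fold.
Codon 7 ACG (Thr): third position 4-fold.
Four-fold degenerate third positions: 4.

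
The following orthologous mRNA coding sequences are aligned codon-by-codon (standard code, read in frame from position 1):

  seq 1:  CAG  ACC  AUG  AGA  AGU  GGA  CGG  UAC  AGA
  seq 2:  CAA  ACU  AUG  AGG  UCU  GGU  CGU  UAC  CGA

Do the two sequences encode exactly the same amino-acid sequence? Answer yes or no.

Codon 1: CAG Gln / CAA Gln — synonymous.
Codon 2: ACC Thr / ACU Thr — synonymous.
Codon 3: AUG Met / AUG Met — identical.
Codon 4: AGA Arg / AGG Arg — synonymous.
Codon 5: AGU Ser / UCU Ser — synonymous.
Codon 6: GGA Gly / GGU Gly — synonymous.
Codon 7: CGG Arg / CGU Arg — synonymous.
Codon 8: UAC Tyr / UAC Tyr — identical.
Codon 9: AGA Arg / CGA Arg — synonymous.
Nonsynonymous differences: 0 → same protein.

yes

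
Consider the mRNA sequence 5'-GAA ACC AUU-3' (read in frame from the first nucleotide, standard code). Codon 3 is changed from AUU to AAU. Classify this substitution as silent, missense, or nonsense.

missense

Position 8 falls in codon 3: AUU → Ile.
After the substitution the codon is AAU → Asn.
Ile ≠ Asn, so this is a missense mutation.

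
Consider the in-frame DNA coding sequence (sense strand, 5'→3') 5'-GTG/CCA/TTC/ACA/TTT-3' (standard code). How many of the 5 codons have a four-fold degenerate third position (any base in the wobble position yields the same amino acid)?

Codon 1 GTG (Val): third position 4-fold.
Codon 2 CCA (Pro): third position 4-fold.
Codon 3 TTC (Phe): third position 2-fold.
Codon 4 ACA (Thr): third position 4-fold.
Codon 5 TTT (Phe): third position 2-fold.
Four-fold degenerate third positions: 3.

3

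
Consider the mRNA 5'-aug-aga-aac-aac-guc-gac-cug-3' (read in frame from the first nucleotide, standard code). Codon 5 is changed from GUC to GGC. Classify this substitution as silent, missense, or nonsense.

missense

Position 14 falls in codon 5: GUC → Val.
After the substitution the codon is GGC → Gly.
Val ≠ Gly, so this is a missense mutation.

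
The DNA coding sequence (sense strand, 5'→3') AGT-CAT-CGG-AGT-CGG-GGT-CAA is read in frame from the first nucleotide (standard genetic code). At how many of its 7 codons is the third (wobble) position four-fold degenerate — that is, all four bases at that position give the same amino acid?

Codon 1 AGT (Ser): third position 2-fold.
Codon 2 CAT (His): third position 2-fold.
Codon 3 CGG (Arg): third position 4-fold.
Codon 4 AGT (Ser): third position 2-fold.
Codon 5 CGG (Arg): third position 4-fold.
Codon 6 GGT (Gly): third position 4-fold.
Codon 7 CAA (Gln): third position 2-fold.
Four-fold degenerate third positions: 3.

3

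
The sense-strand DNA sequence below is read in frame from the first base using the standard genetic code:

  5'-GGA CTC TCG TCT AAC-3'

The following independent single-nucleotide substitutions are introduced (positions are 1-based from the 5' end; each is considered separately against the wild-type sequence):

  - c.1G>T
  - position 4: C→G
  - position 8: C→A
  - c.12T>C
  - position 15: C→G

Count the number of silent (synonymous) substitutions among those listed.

1

Codon 1: GGA (Gly) → TGA (Stop) — nonsense.
Codon 2: CTC (Leu) → GTC (Val) — missense.
Codon 3: TCG (Ser) → TAG (Stop) — nonsense.
Codon 4: TCT (Ser) → TCC (Ser) — synonymous.
Codon 5: AAC (Asn) → AAG (Lys) — missense.
Synonymous: 1 of 5.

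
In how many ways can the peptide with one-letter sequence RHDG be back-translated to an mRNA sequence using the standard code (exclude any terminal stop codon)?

96

Arg: 6 codons.
His: 2 codons.
Asp: 2 codons.
Gly: 4 codons.
6 × 2 × 2 × 4 = 96.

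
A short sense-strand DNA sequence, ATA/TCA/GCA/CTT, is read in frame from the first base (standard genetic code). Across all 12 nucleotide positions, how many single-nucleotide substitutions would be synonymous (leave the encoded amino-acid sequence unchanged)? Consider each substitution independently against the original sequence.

Codon 1 (ATA, Ile): 2 synonymous substitutions.
Codon 2 (TCA, Ser): 3 synonymous substitutions.
Codon 3 (GCA, Ala): 3 synonymous substitutions.
Codon 4 (CTT, Leu): 3 synonymous substitutions.
Total: 2 + 3 + 3 + 3 = 11.

11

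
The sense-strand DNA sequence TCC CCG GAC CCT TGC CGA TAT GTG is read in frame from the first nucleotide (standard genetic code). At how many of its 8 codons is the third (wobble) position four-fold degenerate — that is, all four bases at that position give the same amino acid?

5

Codon 1 TCC (Ser): third position 4-fold.
Codon 2 CCG (Pro): third position 4-fold.
Codon 3 GAC (Asp): third position 2-fold.
Codon 4 CCT (Pro): third position 4-fold.
Codon 5 TGC (Cys): third position 2-fold.
Codon 6 CGA (Arg): third position 4-fold.
Codon 7 TAT (Tyr): third position 2-fold.
Codon 8 GTG (Val): third position 4-fold.
Four-fold degenerate third positions: 5.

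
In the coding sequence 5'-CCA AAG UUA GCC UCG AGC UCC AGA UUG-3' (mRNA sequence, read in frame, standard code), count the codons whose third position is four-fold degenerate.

Codon 1 CCA (Pro): third position 4-fold.
Codon 2 AAG (Lys): third position 2-fold.
Codon 3 UUA (Leu): third position 2-fold.
Codon 4 GCC (Ala): third position 4-fold.
Codon 5 UCG (Ser): third position 4-fold.
Codon 6 AGC (Ser): third position 2-fold.
Codon 7 UCC (Ser): third position 4-fold.
Codon 8 AGA (Arg): third position 2-fold.
Codon 9 UUG (Leu): third position 2-fold.
Four-fold degenerate third positions: 4.

4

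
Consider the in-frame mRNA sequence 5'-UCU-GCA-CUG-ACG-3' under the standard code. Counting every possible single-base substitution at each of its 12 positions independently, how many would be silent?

13

Codon 1 (UCU, Ser): 3 synonymous substitutions.
Codon 2 (GCA, Ala): 3 synonymous substitutions.
Codon 3 (CUG, Leu): 4 synonymous substitutions.
Codon 4 (ACG, Thr): 3 synonymous substitutions.
Total: 3 + 3 + 4 + 3 = 13.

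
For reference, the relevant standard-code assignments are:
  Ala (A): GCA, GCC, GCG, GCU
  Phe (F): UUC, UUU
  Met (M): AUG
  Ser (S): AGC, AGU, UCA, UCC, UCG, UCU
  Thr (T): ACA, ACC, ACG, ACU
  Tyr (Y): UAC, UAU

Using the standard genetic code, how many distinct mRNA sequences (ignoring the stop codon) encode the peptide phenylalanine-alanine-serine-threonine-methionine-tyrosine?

384

Phe: 2 codons.
Ala: 4 codons.
Ser: 6 codons.
Thr: 4 codons.
Met: 1 codon.
Tyr: 2 codons.
2 × 4 × 6 × 4 × 1 × 2 = 384.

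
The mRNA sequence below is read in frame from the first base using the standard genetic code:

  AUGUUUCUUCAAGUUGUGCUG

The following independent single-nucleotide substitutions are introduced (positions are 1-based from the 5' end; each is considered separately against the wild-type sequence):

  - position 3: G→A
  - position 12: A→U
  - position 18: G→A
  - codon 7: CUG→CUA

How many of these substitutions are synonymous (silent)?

Codon 1: AUG (Met) → AUA (Ile) — missense.
Codon 4: CAA (Gln) → CAU (His) — missense.
Codon 6: GUG (Val) → GUA (Val) — synonymous.
Codon 7: CUG (Leu) → CUA (Leu) — synonymous.
Synonymous: 2 of 4.

2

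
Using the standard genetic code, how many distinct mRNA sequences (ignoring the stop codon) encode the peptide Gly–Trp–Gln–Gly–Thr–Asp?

Gly: 4 codons.
Trp: 1 codon.
Gln: 2 codons.
Gly: 4 codons.
Thr: 4 codons.
Asp: 2 codons.
4 × 1 × 2 × 4 × 4 × 2 = 256.

256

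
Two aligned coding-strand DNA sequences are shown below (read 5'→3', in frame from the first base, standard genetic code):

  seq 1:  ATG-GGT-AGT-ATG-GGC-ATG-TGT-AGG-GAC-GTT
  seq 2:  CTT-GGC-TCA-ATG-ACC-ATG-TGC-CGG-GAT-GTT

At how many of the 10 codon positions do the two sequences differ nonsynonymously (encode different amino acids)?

2

Codon 1: ATG Met / CTT Leu — nonsynonymous.
Codon 2: GGT Gly / GGC Gly — synonymous.
Codon 3: AGT Ser / TCA Ser — synonymous.
Codon 4: ATG Met / ATG Met — identical.
Codon 5: GGC Gly / ACC Thr — nonsynonymous.
Codon 6: ATG Met / ATG Met — identical.
Codon 7: TGT Cys / TGC Cys — synonymous.
Codon 8: AGG Arg / CGG Arg — synonymous.
Codon 9: GAC Asp / GAT Asp — synonymous.
Codon 10: GTT Val / GTT Val — identical.
Nonsynonymous differences: 2.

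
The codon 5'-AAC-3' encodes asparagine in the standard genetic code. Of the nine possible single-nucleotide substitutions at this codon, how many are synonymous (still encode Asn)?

Position 1: none → 0 synonymous.
Position 2: none → 0 synonymous.
Position 3: AAU → 1 synonymous.
Total: 0 + 0 + 1 = 1.

1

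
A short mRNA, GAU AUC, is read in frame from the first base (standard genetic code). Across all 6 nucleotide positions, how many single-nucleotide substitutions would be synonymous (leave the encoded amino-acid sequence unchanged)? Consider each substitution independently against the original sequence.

Codon 1 (GAU, Asp): 1 synonymous substitution.
Codon 2 (AUC, Ile): 2 synonymous substitutions.
Total: 1 + 2 = 3.

3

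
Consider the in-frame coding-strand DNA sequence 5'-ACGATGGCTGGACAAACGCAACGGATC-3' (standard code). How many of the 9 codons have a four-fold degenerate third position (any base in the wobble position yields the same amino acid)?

5

Codon 1 ACG (Thr): third position 4-fold.
Codon 2 ATG (Met): third position 1-fold.
Codon 3 GCT (Ala): third position 4-fold.
Codon 4 GGA (Gly): third position 4-fold.
Codon 5 CAA (Gln): third position 2-fold.
Codon 6 ACG (Thr): third position 4-fold.
Codon 7 CAA (Gln): third position 2-fold.
Codon 8 CGG (Arg): third position 4-fold.
Codon 9 ATC (Ile): third position 3-fold.
Four-fold degenerate third positions: 5.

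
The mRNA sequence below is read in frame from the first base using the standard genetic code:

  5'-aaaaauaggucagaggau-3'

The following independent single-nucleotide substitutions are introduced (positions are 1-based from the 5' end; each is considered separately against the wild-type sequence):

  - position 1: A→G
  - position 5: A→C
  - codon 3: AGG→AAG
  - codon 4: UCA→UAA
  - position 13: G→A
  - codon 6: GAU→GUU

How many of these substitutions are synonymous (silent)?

0

Codon 1: AAA (Lys) → GAA (Glu) — missense.
Codon 2: AAU (Asn) → ACU (Thr) — missense.
Codon 3: AGG (Arg) → AAG (Lys) — missense.
Codon 4: UCA (Ser) → UAA (Stop) — nonsense.
Codon 5: GAG (Glu) → AAG (Lys) — missense.
Codon 6: GAU (Asp) → GUU (Val) — missense.
Synonymous: 0 of 6.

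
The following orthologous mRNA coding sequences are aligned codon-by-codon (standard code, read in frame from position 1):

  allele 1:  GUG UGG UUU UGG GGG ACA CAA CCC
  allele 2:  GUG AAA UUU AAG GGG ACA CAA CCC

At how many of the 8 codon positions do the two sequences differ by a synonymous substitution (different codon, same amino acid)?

Codon 1: GUG Val / GUG Val — identical.
Codon 2: UGG Trp / AAA Lys — nonsynonymous.
Codon 3: UUU Phe / UUU Phe — identical.
Codon 4: UGG Trp / AAG Lys — nonsynonymous.
Codon 5: GGG Gly / GGG Gly — identical.
Codon 6: ACA Thr / ACA Thr — identical.
Codon 7: CAA Gln / CAA Gln — identical.
Codon 8: CCC Pro / CCC Pro — identical.
Synonymous differences: 0.

0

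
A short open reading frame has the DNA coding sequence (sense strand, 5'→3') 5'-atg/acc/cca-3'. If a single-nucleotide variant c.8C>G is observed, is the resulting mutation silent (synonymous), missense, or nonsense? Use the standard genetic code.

missense

Position 8 falls in codon 3: CCA → Pro.
After the substitution the codon is CGA → Arg.
Pro ≠ Arg, so this is a missense mutation.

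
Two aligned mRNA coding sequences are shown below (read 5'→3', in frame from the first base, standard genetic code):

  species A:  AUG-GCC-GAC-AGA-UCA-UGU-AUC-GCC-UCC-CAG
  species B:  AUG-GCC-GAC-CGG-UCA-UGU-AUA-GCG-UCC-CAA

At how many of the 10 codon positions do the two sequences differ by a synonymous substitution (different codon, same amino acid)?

Codon 1: AUG Met / AUG Met — identical.
Codon 2: GCC Ala / GCC Ala — identical.
Codon 3: GAC Asp / GAC Asp — identical.
Codon 4: AGA Arg / CGG Arg — synonymous.
Codon 5: UCA Ser / UCA Ser — identical.
Codon 6: UGU Cys / UGU Cys — identical.
Codon 7: AUC Ile / AUA Ile — synonymous.
Codon 8: GCC Ala / GCG Ala — synonymous.
Codon 9: UCC Ser / UCC Ser — identical.
Codon 10: CAG Gln / CAA Gln — synonymous.
Synonymous differences: 4.

4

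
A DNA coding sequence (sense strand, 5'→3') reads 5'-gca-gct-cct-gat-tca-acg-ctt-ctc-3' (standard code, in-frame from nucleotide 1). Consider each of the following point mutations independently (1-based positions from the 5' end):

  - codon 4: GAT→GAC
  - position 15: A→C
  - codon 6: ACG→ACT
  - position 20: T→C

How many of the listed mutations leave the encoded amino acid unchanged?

Codon 4: GAT (Asp) → GAC (Asp) — synonymous.
Codon 5: TCA (Ser) → TCC (Ser) — synonymous.
Codon 6: ACG (Thr) → ACT (Thr) — synonymous.
Codon 7: CTT (Leu) → CCT (Pro) — missense.
Synonymous: 3 of 4.

3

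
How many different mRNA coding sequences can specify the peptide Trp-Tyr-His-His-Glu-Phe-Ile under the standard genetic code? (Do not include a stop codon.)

96

Trp: 1 codon.
Tyr: 2 codons.
His: 2 codons.
His: 2 codons.
Glu: 2 codons.
Phe: 2 codons.
Ile: 3 codons.
1 × 2 × 2 × 2 × 2 × 2 × 3 = 96.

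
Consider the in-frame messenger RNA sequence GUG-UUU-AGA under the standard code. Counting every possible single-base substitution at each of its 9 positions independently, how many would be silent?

6

Codon 1 (GUG, Val): 3 synonymous substitutions.
Codon 2 (UUU, Phe): 1 synonymous substitution.
Codon 3 (AGA, Arg): 2 synonymous substitutions.
Total: 3 + 1 + 2 = 6.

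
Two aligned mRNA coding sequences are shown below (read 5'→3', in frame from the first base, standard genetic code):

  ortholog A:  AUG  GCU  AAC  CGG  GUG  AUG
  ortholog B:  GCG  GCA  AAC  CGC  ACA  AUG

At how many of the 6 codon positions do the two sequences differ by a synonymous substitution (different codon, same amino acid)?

2

Codon 1: AUG Met / GCG Ala — nonsynonymous.
Codon 2: GCU Ala / GCA Ala — synonymous.
Codon 3: AAC Asn / AAC Asn — identical.
Codon 4: CGG Arg / CGC Arg — synonymous.
Codon 5: GUG Val / ACA Thr — nonsynonymous.
Codon 6: AUG Met / AUG Met — identical.
Synonymous differences: 2.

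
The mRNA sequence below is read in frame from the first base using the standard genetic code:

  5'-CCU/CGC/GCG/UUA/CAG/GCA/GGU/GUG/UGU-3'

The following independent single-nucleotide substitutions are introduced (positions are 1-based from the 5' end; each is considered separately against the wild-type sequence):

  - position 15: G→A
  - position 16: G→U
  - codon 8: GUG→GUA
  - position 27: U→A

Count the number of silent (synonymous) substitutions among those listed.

2

Codon 5: CAG (Gln) → CAA (Gln) — synonymous.
Codon 6: GCA (Ala) → UCA (Ser) — missense.
Codon 8: GUG (Val) → GUA (Val) — synonymous.
Codon 9: UGU (Cys) → UGA (Stop) — nonsense.
Synonymous: 2 of 4.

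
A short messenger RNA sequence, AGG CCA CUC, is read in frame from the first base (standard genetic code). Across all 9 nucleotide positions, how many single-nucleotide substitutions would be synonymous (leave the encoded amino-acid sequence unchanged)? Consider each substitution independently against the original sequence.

8

Codon 1 (AGG, Arg): 2 synonymous substitutions.
Codon 2 (CCA, Pro): 3 synonymous substitutions.
Codon 3 (CUC, Leu): 3 synonymous substitutions.
Total: 2 + 3 + 3 = 8.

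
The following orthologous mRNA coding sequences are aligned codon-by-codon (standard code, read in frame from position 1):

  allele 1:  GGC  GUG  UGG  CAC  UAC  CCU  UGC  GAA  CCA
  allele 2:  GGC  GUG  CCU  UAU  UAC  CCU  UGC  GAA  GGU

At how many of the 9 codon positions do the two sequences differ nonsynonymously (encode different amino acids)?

Codon 1: GGC Gly / GGC Gly — identical.
Codon 2: GUG Val / GUG Val — identical.
Codon 3: UGG Trp / CCU Pro — nonsynonymous.
Codon 4: CAC His / UAU Tyr — nonsynonymous.
Codon 5: UAC Tyr / UAC Tyr — identical.
Codon 6: CCU Pro / CCU Pro — identical.
Codon 7: UGC Cys / UGC Cys — identical.
Codon 8: GAA Glu / GAA Glu — identical.
Codon 9: CCA Pro / GGU Gly — nonsynonymous.
Nonsynonymous differences: 3.

3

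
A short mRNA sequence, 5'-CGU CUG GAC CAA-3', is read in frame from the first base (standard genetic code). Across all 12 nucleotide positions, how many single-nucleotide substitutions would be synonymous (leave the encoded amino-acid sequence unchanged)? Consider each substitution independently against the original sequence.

Codon 1 (CGU, Arg): 3 synonymous substitutions.
Codon 2 (CUG, Leu): 4 synonymous substitutions.
Codon 3 (GAC, Asp): 1 synonymous substitution.
Codon 4 (CAA, Gln): 1 synonymous substitution.
Total: 3 + 4 + 1 + 1 = 9.

9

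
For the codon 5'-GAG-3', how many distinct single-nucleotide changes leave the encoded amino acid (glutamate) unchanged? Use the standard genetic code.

Position 1: none → 0 synonymous.
Position 2: none → 0 synonymous.
Position 3: GAA → 1 synonymous.
Total: 0 + 0 + 1 = 1.

1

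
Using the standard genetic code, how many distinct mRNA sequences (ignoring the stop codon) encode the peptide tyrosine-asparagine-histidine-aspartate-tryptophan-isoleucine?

48

Tyr: 2 codons.
Asn: 2 codons.
His: 2 codons.
Asp: 2 codons.
Trp: 1 codon.
Ile: 3 codons.
2 × 2 × 2 × 2 × 1 × 3 = 48.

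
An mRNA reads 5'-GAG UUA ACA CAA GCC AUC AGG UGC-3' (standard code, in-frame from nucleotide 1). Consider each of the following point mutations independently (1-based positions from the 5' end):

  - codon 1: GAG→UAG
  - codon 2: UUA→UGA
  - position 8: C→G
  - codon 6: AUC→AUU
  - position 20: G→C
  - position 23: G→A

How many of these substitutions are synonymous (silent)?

1

Codon 1: GAG (Glu) → UAG (Stop) — nonsense.
Codon 2: UUA (Leu) → UGA (Stop) — nonsense.
Codon 3: ACA (Thr) → AGA (Arg) — missense.
Codon 6: AUC (Ile) → AUU (Ile) — synonymous.
Codon 7: AGG (Arg) → ACG (Thr) — missense.
Codon 8: UGC (Cys) → UAC (Tyr) — missense.
Synonymous: 1 of 6.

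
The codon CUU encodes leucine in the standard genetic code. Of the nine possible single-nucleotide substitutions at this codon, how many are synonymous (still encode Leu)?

Position 1: none → 0 synonymous.
Position 2: none → 0 synonymous.
Position 3: CUC, CUA, CUG → 3 synonymous.
Total: 0 + 0 + 3 = 3.

3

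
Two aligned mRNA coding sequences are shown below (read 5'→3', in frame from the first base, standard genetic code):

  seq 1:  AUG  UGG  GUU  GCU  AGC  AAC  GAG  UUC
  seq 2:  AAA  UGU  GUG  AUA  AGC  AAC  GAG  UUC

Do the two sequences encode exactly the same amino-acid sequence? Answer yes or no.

Codon 1: AUG Met / AAA Lys — nonsynonymous.
Codon 2: UGG Trp / UGU Cys — nonsynonymous.
Codon 3: GUU Val / GUG Val — synonymous.
Codon 4: GCU Ala / AUA Ile — nonsynonymous.
Codon 5: AGC Ser / AGC Ser — identical.
Codon 6: AAC Asn / AAC Asn — identical.
Codon 7: GAG Glu / GAG Glu — identical.
Codon 8: UUC Phe / UUC Phe — identical.
Nonsynonymous differences: 3 → different protein.

no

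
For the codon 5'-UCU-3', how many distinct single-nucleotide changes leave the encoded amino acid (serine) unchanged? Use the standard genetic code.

Position 1: none → 0 synonymous.
Position 2: none → 0 synonymous.
Position 3: UCC, UCA, UCG → 3 synonymous.
Total: 0 + 0 + 3 = 3.

3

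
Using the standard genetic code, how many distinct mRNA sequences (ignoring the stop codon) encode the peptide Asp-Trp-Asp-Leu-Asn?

48

Asp: 2 codons.
Trp: 1 codon.
Asp: 2 codons.
Leu: 6 codons.
Asn: 2 codons.
2 × 1 × 2 × 6 × 2 = 48.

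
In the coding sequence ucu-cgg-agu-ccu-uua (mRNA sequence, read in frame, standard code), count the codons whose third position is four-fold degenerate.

Codon 1 UCU (Ser): third position 4-fold.
Codon 2 CGG (Arg): third position 4-fold.
Codon 3 AGU (Ser): third position 2-fold.
Codon 4 CCU (Pro): third position 4-fold.
Codon 5 UUA (Leu): third position 2-fold.
Four-fold degenerate third positions: 3.

3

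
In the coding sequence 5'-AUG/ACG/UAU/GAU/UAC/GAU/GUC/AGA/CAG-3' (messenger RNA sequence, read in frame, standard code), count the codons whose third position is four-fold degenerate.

Codon 1 AUG (Met): third position 1-fold.
Codon 2 ACG (Thr): third position 4-fold.
Codon 3 UAU (Tyr): third position 2-fold.
Codon 4 GAU (Asp): third position 2-fold.
Codon 5 UAC (Tyr): third position 2-fold.
Codon 6 GAU (Asp): third position 2-fold.
Codon 7 GUC (Val): third position 4-fold.
Codon 8 AGA (Arg): third position 2-fold.
Codon 9 CAG (Gln): third position 2-fold.
Four-fold degenerate third positions: 2.

2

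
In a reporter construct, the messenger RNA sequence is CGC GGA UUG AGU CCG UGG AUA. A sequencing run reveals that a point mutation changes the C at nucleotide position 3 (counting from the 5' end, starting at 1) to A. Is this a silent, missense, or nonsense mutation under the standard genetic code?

silent

Position 3 falls in codon 1: CGC → Arg.
After the substitution the codon is CGA → Arg.
Both encode Arg, so the change is synonymous.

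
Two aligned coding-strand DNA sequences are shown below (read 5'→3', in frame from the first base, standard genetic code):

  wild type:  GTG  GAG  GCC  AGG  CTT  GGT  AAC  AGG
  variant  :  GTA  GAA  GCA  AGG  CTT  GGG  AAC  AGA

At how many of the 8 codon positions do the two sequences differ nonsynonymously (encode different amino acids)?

Codon 1: GTG Val / GTA Val — synonymous.
Codon 2: GAG Glu / GAA Glu — synonymous.
Codon 3: GCC Ala / GCA Ala — synonymous.
Codon 4: AGG Arg / AGG Arg — identical.
Codon 5: CTT Leu / CTT Leu — identical.
Codon 6: GGT Gly / GGG Gly — synonymous.
Codon 7: AAC Asn / AAC Asn — identical.
Codon 8: AGG Arg / AGA Arg — synonymous.
Nonsynonymous differences: 0.

0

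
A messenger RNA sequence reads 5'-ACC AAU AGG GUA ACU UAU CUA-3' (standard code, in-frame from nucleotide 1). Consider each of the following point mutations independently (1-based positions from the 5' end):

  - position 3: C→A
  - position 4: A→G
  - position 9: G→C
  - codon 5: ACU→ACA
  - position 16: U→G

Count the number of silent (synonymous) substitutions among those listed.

Codon 1: ACC (Thr) → ACA (Thr) — synonymous.
Codon 2: AAU (Asn) → GAU (Asp) — missense.
Codon 3: AGG (Arg) → AGC (Ser) — missense.
Codon 5: ACU (Thr) → ACA (Thr) — synonymous.
Codon 6: UAU (Tyr) → GAU (Asp) — missense.
Synonymous: 2 of 5.

2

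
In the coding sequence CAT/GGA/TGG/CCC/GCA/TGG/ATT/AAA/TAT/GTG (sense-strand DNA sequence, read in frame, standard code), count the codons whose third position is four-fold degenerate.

Codon 1 CAT (His): third position 2-fold.
Codon 2 GGA (Gly): third position 4-fold.
Codon 3 TGG (Trp): third position 1-fold.
Codon 4 CCC (Pro): third position 4-fold.
Codon 5 GCA (Ala): third position 4-fold.
Codon 6 TGG (Trp): third position 1-fold.
Codon 7 ATT (Ile): third position 3-fold.
Codon 8 AAA (Lys): third position 2-fold.
Codon 9 TAT (Tyr): third position 2-fold.
Codon 10 GTG (Val): third position 4-fold.
Four-fold degenerate third positions: 4.

4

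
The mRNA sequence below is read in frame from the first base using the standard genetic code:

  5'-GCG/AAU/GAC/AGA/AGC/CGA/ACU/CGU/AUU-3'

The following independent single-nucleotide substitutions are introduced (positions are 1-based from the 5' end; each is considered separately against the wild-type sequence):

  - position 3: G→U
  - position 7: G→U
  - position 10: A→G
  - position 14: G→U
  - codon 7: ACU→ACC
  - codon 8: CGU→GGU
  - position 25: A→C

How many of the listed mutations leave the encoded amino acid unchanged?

Codon 1: GCG (Ala) → GCU (Ala) — synonymous.
Codon 3: GAC (Asp) → UAC (Tyr) — missense.
Codon 4: AGA (Arg) → GGA (Gly) — missense.
Codon 5: AGC (Ser) → AUC (Ile) — missense.
Codon 7: ACU (Thr) → ACC (Thr) — synonymous.
Codon 8: CGU (Arg) → GGU (Gly) — missense.
Codon 9: AUU (Ile) → CUU (Leu) — missense.
Synonymous: 2 of 7.

2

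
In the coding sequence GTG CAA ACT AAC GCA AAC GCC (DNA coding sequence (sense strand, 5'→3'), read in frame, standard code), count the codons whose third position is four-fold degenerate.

4

Codon 1 GTG (Val): third position 4-fold.
Codon 2 CAA (Gln): third position 2-fold.
Codon 3 ACT (Thr): third position 4-fold.
Codon 4 AAC (Asn): third position 2-fold.
Codon 5 GCA (Ala): third position 4-fold.
Codon 6 AAC (Asn): third position 2-fold.
Codon 7 GCC (Ala): third position 4-fold.
Four-fold degenerate third positions: 4.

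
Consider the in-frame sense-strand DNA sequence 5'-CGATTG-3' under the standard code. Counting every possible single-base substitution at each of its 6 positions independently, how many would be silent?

6

Codon 1 (CGA, Arg): 4 synonymous substitutions.
Codon 2 (TTG, Leu): 2 synonymous substitutions.
Total: 4 + 2 = 6.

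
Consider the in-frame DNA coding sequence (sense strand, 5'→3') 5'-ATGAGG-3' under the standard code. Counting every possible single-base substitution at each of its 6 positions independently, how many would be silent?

Codon 1 (ATG, Met): 0 synonymous substitutions.
Codon 2 (AGG, Arg): 2 synonymous substitutions.
Total: 0 + 2 = 2.

2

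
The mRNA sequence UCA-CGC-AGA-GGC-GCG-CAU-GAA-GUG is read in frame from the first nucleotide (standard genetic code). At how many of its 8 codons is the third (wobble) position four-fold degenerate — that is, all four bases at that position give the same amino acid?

5

Codon 1 UCA (Ser): third position 4-fold.
Codon 2 CGC (Arg): third position 4-fold.
Codon 3 AGA (Arg): third position 2-fold.
Codon 4 GGC (Gly): third position 4-fold.
Codon 5 GCG (Ala): third position 4-fold.
Codon 6 CAU (His): third position 2-fold.
Codon 7 GAA (Glu): third position 2-fold.
Codon 8 GUG (Val): third position 4-fold.
Four-fold degenerate third positions: 5.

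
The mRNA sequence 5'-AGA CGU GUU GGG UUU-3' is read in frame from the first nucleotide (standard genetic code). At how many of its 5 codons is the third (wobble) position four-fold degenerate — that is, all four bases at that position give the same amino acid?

Codon 1 AGA (Arg): third position 2-fold.
Codon 2 CGU (Arg): third position 4-fold.
Codon 3 GUU (Val): third position 4-fold.
Codon 4 GGG (Gly): third position 4-fold.
Codon 5 UUU (Phe): third position 2-fold.
Four-fold degenerate third positions: 3.

3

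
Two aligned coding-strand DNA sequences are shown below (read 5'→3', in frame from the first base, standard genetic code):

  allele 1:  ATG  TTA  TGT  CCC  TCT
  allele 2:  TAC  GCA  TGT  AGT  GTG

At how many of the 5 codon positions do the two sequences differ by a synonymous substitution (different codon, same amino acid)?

0

Codon 1: ATG Met / TAC Tyr — nonsynonymous.
Codon 2: TTA Leu / GCA Ala — nonsynonymous.
Codon 3: TGT Cys / TGT Cys — identical.
Codon 4: CCC Pro / AGT Ser — nonsynonymous.
Codon 5: TCT Ser / GTG Val — nonsynonymous.
Synonymous differences: 0.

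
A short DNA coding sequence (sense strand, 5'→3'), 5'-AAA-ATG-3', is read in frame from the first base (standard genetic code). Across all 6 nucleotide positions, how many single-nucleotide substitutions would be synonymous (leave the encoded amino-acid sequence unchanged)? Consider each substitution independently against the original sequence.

1

Codon 1 (AAA, Lys): 1 synonymous substitution.
Codon 2 (ATG, Met): 0 synonymous substitutions.
Total: 1 + 0 = 1.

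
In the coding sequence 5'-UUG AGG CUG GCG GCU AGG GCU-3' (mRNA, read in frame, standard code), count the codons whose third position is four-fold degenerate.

Codon 1 UUG (Leu): third position 2-fold.
Codon 2 AGG (Arg): third position 2-fold.
Codon 3 CUG (Leu): third position 4-fold.
Codon 4 GCG (Ala): third position 4-fold.
Codon 5 GCU (Ala): third position 4-fold.
Codon 6 AGG (Arg): third position 2-fold.
Codon 7 GCU (Ala): third position 4-fold.
Four-fold degenerate third positions: 4.

4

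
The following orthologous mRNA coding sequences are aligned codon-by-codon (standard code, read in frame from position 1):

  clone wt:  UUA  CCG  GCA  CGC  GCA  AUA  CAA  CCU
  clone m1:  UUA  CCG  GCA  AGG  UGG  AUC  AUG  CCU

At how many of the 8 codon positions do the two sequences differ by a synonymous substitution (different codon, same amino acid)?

2

Codon 1: UUA Leu / UUA Leu — identical.
Codon 2: CCG Pro / CCG Pro — identical.
Codon 3: GCA Ala / GCA Ala — identical.
Codon 4: CGC Arg / AGG Arg — synonymous.
Codon 5: GCA Ala / UGG Trp — nonsynonymous.
Codon 6: AUA Ile / AUC Ile — synonymous.
Codon 7: CAA Gln / AUG Met — nonsynonymous.
Codon 8: CCU Pro / CCU Pro — identical.
Synonymous differences: 2.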